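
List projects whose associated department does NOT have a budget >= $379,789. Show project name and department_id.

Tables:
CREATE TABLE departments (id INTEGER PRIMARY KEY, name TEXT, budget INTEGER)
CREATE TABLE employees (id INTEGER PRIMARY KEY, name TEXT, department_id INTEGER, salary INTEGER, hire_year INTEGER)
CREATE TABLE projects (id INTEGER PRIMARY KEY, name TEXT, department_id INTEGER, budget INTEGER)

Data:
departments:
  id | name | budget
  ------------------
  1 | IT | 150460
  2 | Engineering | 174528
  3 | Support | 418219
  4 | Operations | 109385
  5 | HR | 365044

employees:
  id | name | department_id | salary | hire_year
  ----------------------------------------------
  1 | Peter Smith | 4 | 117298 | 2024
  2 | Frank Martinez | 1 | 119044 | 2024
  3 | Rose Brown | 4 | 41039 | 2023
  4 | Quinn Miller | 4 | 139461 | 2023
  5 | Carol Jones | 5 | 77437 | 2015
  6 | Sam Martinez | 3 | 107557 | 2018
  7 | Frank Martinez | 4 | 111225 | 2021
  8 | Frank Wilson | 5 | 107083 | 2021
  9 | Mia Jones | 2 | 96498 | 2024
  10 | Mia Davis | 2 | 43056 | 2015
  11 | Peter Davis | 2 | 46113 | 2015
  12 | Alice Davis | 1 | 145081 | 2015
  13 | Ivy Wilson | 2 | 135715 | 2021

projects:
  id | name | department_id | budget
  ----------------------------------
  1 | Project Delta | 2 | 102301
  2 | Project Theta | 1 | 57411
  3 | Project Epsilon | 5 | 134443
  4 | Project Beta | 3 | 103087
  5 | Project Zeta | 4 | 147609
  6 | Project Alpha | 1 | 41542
SELECT name, department_id FROM projects WHERE department_id NOT IN (SELECT id FROM departments WHERE budget >= 379789)

Execution result:
name | department_id
Project Delta | 2
Project Theta | 1
Project Epsilon | 5
Project Zeta | 4
Project Alpha | 1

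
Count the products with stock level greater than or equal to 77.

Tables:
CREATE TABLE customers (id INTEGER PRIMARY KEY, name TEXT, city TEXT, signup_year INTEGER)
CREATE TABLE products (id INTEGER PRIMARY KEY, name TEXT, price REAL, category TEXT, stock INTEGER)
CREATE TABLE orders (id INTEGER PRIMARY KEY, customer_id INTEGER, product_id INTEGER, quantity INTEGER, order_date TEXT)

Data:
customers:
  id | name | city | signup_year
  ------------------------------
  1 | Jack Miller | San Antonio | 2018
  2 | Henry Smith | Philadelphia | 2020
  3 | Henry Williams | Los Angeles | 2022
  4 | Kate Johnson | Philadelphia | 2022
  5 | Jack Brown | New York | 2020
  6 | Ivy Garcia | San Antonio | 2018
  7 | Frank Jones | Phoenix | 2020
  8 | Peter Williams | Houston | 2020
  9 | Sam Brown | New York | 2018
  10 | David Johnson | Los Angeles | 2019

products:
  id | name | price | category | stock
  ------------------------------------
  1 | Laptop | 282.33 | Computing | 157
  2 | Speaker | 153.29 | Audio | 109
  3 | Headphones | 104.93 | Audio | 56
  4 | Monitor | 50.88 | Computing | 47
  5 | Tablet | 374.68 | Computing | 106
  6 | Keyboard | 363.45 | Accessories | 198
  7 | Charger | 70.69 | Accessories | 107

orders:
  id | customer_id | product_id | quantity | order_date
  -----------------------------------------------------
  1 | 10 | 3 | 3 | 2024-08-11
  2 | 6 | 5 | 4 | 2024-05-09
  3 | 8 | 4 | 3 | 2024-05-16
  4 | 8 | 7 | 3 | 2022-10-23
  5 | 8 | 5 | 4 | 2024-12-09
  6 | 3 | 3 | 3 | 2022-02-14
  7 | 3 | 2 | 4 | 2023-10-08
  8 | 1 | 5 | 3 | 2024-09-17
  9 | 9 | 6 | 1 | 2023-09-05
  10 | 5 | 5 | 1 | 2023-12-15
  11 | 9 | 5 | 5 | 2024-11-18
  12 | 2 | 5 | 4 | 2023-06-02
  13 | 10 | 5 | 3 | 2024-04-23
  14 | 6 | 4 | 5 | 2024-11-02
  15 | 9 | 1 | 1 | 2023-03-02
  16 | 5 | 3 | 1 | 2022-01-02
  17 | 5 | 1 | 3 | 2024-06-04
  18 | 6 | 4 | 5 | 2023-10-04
SELECT COUNT(*) FROM products WHERE stock >= 77

Execution result:
5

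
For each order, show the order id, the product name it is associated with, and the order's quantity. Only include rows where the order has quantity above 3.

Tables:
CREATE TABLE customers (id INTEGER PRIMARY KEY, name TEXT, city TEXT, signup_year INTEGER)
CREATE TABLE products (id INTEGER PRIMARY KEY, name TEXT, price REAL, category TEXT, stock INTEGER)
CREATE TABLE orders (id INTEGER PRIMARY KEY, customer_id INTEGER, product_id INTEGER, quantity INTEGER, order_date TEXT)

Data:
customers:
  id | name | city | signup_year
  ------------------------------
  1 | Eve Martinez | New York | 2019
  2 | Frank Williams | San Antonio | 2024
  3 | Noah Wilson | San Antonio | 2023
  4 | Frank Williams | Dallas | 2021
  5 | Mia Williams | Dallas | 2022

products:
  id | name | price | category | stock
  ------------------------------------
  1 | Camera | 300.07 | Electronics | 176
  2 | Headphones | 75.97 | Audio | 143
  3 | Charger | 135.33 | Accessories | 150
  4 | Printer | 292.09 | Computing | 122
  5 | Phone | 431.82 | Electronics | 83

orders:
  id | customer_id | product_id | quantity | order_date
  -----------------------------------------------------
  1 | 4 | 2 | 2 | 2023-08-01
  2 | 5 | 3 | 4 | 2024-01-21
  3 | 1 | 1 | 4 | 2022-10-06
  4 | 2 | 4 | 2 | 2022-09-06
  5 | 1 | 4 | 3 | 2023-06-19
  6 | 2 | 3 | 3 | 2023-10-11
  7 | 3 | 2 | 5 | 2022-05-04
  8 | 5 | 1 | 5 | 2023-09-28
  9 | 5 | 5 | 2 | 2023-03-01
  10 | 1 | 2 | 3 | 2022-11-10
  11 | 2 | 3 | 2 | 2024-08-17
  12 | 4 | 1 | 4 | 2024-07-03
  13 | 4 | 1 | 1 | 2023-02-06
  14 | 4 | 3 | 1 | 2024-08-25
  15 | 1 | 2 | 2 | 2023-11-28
SELECT c.id, p.name AS product, c.quantity FROM orders c JOIN products p ON c.product_id = p.id WHERE c.quantity > 3

Execution result:
id | product | quantity
2 | Charger | 4
3 | Camera | 4
7 | Headphones | 5
8 | Camera | 5
12 | Camera | 4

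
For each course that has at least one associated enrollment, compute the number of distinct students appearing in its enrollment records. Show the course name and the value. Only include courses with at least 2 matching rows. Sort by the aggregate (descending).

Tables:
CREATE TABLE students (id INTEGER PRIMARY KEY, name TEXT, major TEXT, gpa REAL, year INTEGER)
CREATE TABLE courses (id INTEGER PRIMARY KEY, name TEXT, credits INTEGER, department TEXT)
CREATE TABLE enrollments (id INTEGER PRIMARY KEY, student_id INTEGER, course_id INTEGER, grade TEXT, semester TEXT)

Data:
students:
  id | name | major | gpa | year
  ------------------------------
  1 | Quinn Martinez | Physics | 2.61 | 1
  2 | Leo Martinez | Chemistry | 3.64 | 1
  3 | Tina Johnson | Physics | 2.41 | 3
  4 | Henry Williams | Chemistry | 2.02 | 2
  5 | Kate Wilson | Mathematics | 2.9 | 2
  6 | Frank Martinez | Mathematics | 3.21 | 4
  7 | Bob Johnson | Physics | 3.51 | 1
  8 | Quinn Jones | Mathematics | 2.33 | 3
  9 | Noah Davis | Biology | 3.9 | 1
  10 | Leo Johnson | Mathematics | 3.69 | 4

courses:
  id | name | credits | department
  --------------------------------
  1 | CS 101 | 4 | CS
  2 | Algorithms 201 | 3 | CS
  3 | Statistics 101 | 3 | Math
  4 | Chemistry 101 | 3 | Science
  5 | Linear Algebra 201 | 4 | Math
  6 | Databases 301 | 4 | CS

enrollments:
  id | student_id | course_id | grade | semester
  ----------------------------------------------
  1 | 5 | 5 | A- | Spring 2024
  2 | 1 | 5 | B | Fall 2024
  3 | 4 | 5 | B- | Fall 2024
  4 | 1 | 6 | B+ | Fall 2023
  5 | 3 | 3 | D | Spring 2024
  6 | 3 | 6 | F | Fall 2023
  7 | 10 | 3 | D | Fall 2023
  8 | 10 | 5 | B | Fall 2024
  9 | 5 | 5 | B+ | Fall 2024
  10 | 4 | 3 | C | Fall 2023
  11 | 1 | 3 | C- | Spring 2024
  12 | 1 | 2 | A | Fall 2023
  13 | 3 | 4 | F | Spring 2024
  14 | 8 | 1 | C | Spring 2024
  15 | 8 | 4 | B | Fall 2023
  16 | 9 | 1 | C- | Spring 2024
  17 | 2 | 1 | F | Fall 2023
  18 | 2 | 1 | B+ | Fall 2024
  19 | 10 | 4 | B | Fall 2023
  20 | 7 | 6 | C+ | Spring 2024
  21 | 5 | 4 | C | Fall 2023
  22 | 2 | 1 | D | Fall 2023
SELECT p.name, COUNT(DISTINCT c.student_id) AS distinct_student_count FROM enrollments c JOIN courses p ON c.course_id = p.id GROUP BY p.id, p.name HAVING COUNT(*) >= 2 ORDER BY distinct_student_count DESC

Execution result:
name | distinct_student_count
Statistics 101 | 4
Chemistry 101 | 4
Linear Algebra 201 | 4
CS 101 | 3
Databases 301 | 3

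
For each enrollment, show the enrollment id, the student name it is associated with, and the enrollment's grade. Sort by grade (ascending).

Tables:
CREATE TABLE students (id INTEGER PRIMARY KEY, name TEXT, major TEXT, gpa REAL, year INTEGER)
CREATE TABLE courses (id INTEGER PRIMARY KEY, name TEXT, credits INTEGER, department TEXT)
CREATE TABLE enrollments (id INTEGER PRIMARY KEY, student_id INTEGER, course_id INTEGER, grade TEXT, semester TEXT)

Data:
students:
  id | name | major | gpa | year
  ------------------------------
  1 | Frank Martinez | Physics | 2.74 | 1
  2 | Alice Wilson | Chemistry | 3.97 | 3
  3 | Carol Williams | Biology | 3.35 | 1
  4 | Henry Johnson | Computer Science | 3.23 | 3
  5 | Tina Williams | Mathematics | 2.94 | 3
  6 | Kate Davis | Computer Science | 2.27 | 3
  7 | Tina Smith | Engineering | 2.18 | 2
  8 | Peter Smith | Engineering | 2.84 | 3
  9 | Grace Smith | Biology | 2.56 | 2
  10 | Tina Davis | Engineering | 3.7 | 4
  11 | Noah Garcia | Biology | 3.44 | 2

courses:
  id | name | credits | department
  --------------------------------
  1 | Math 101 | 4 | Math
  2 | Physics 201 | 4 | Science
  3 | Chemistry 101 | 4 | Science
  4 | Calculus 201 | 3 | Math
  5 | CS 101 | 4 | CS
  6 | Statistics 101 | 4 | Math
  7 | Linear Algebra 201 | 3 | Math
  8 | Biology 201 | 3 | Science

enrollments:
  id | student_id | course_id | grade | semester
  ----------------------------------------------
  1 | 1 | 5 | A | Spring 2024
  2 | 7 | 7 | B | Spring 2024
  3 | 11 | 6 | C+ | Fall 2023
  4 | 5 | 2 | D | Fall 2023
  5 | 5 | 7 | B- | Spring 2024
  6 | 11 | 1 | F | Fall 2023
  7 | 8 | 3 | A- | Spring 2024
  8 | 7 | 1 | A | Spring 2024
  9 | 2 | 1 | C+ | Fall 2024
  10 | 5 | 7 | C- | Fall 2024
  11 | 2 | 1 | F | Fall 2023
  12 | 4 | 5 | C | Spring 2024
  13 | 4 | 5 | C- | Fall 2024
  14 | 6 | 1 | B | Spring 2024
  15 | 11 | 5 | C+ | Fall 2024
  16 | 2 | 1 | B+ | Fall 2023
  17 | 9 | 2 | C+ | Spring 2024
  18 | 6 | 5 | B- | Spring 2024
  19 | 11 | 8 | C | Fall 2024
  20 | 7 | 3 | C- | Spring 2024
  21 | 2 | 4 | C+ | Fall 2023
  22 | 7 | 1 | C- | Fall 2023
SELECT c.id, p.name AS student, c.grade FROM enrollments c JOIN students p ON c.student_id = p.id ORDER BY c.grade ASC

Execution result:
id | student | grade
1 | Frank Martinez | A
8 | Tina Smith | A
7 | Peter Smith | A-
2 | Tina Smith | B
14 | Kate Davis | B
16 | Alice Wilson | B+
5 | Tina Williams | B-
18 | Kate Davis | B-
12 | Henry Johnson | C
19 | Noah Garcia | C
3 | Noah Garcia | C+
9 | Alice Wilson | C+
15 | Noah Garcia | C+
17 | Grace Smith | C+
21 | Alice Wilson | C+
10 | Tina Williams | C-
13 | Henry Johnson | C-
20 | Tina Smith | C-
22 | Tina Smith | C-
4 | Tina Williams | D
6 | Noah Garcia | F
11 | Alice Wilson | F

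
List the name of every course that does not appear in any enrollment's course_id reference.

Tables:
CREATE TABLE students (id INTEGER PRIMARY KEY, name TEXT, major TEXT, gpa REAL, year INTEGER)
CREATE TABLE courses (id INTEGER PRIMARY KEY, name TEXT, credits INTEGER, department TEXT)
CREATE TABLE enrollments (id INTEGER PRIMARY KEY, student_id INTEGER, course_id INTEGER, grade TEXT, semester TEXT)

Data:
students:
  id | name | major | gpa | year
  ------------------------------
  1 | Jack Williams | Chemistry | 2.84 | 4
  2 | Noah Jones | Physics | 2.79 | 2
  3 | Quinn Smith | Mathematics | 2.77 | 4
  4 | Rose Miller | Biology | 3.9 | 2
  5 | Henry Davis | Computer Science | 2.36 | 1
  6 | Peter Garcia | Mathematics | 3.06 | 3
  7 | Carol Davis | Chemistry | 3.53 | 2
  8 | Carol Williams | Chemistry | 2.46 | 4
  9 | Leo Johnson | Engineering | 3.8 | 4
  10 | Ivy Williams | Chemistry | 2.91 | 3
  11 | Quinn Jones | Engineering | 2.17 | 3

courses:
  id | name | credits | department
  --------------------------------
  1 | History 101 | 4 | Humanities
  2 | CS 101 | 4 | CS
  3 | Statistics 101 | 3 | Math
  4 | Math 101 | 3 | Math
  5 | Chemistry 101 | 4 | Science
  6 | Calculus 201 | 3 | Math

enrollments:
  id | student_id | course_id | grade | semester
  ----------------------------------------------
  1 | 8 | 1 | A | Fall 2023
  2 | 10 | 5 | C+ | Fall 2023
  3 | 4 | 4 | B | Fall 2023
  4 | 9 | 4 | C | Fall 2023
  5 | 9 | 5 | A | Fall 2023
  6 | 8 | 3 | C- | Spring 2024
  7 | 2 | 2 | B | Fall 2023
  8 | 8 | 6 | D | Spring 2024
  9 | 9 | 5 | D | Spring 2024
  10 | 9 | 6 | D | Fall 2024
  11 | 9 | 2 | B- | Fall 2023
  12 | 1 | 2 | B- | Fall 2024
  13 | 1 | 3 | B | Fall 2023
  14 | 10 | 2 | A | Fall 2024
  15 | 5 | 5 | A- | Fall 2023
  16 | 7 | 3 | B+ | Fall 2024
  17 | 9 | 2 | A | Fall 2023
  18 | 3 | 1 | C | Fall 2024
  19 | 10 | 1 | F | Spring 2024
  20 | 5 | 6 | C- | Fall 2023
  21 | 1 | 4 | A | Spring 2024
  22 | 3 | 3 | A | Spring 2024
SELECT p.name FROM courses p LEFT JOIN enrollments c ON c.course_id = p.id WHERE c.id IS NULL

Execution result:
(no rows)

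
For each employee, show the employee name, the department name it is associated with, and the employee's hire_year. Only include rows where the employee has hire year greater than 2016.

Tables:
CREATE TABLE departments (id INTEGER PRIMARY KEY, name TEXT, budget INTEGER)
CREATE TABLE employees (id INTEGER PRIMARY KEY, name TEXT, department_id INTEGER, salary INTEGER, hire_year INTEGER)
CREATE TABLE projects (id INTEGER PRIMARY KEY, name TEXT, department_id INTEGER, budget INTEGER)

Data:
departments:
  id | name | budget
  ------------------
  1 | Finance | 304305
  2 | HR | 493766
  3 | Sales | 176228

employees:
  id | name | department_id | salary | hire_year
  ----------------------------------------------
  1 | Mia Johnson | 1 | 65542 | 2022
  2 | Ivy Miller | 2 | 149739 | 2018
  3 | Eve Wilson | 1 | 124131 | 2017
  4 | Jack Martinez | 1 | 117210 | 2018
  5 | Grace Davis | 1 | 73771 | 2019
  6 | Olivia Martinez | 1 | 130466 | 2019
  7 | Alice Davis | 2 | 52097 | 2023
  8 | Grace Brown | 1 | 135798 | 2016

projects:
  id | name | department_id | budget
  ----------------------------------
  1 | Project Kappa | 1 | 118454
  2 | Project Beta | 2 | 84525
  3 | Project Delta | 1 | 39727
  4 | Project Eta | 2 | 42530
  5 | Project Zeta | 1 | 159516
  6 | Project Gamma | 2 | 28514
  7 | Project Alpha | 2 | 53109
SELECT c.name, p.name AS department, c.hire_year FROM employees c JOIN departments p ON c.department_id = p.id WHERE c.hire_year > 2016

Execution result:
name | department | hire_year
Mia Johnson | Finance | 2022
Ivy Miller | HR | 2018
Eve Wilson | Finance | 2017
Jack Martinez | Finance | 2018
Grace Davis | Finance | 2019
Olivia Martinez | Finance | 2019
Alice Davis | HR | 2023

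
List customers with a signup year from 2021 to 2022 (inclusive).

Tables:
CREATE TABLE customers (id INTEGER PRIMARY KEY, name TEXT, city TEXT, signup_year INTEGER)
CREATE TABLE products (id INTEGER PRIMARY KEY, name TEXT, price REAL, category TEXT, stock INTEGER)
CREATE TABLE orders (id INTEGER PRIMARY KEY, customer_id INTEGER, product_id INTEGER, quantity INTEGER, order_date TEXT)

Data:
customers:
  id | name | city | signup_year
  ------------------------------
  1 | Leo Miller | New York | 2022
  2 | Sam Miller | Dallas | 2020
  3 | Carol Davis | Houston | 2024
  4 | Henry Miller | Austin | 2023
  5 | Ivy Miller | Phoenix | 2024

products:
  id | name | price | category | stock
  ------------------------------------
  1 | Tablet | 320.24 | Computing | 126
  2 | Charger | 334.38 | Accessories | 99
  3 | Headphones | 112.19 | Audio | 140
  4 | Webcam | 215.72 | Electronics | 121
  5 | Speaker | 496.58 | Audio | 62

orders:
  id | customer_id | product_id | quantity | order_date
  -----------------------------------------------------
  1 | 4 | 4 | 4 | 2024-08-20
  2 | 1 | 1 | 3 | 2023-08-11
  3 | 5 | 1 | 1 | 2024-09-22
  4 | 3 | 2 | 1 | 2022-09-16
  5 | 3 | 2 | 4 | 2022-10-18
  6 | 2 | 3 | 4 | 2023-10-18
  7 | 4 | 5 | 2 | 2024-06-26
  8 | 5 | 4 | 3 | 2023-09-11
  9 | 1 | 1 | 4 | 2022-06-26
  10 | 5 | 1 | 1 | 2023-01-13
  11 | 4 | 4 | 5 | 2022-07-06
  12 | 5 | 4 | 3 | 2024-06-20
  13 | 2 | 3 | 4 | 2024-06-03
SELECT name, signup_year FROM customers WHERE signup_year BETWEEN 2021 AND 2022

Execution result:
name | signup_year
Leo Miller | 2022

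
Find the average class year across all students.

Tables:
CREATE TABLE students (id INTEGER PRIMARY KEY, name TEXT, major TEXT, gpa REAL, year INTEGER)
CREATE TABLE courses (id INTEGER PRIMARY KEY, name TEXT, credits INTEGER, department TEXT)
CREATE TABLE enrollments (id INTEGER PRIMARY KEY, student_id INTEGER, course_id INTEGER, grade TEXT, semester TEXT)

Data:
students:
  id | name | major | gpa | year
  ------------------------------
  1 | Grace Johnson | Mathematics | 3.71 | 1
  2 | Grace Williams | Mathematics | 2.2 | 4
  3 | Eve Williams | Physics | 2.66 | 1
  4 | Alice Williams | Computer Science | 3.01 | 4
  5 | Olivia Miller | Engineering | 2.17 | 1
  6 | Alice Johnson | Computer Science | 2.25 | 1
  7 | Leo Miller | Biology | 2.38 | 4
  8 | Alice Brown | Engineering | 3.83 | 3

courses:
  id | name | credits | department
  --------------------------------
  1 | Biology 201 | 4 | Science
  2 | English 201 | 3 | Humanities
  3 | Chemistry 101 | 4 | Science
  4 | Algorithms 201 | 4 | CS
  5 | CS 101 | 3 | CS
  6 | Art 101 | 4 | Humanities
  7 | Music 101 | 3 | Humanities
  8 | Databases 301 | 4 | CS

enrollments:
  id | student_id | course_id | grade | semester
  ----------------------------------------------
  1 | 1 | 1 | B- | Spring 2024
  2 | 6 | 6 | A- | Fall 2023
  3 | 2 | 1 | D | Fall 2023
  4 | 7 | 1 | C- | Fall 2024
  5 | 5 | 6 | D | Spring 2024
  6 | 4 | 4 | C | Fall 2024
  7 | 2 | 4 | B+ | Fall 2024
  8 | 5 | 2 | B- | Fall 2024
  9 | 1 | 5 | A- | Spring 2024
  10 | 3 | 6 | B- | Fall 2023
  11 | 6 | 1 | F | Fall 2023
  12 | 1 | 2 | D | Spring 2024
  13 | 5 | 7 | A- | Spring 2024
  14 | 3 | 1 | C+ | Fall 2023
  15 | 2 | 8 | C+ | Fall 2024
SELECT AVG(year) FROM students

Execution result:
2.38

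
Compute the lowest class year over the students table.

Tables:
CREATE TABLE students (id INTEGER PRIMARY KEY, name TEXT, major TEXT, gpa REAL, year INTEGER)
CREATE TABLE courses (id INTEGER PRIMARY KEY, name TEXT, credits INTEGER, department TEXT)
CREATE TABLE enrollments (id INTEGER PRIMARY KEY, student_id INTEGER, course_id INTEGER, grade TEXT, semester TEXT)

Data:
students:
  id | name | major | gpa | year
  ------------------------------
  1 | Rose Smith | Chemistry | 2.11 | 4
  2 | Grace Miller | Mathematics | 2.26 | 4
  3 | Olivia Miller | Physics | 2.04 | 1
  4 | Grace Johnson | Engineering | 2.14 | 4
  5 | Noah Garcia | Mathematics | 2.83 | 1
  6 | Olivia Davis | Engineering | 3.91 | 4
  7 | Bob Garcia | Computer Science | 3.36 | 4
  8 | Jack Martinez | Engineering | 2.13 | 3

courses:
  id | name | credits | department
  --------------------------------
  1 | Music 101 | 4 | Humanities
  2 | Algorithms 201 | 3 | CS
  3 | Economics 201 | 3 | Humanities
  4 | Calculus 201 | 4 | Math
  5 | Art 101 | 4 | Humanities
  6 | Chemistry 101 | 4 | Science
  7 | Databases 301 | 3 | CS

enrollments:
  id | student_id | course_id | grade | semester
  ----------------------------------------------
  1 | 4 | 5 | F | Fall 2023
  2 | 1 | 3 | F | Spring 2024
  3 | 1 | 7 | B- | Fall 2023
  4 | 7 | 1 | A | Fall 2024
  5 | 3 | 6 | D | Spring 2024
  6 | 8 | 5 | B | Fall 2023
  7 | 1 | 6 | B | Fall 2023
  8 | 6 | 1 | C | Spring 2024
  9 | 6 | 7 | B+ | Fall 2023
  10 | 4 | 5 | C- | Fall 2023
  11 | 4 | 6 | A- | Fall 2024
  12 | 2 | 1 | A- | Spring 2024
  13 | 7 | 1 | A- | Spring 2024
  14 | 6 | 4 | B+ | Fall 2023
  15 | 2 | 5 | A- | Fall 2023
SELECT MIN(year) FROM students

Execution result:
1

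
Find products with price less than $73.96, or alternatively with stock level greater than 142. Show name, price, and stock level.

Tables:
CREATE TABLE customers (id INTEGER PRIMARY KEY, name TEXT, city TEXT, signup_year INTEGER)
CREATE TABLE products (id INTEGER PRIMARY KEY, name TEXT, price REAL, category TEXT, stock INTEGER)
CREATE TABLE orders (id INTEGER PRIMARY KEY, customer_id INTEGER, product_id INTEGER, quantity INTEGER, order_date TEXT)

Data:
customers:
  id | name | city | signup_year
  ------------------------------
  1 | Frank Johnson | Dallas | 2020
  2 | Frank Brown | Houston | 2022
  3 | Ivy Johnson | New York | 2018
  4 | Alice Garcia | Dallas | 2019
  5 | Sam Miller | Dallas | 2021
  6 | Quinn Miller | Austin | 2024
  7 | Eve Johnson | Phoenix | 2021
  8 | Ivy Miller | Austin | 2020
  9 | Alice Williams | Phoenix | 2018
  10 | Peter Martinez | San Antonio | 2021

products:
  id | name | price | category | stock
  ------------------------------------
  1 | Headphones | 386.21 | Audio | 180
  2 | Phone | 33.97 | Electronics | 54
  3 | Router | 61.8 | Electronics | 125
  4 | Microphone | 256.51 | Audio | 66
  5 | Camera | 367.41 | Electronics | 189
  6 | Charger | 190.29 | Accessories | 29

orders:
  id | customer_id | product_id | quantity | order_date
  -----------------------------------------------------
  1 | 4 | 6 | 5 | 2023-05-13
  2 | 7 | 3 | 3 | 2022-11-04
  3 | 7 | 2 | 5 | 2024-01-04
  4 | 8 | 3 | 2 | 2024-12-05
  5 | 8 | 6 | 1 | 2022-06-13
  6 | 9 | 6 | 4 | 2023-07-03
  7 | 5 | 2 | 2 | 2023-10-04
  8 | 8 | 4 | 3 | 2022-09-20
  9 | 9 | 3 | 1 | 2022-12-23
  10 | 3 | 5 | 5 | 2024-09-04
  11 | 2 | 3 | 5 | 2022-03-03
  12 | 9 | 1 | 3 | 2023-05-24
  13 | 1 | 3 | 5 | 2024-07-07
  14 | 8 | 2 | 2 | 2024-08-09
SELECT name, price, stock FROM products WHERE price < 73.96 OR stock > 142

Execution result:
name | price | stock
Headphones | 386.21 | 180
Phone | 33.97 | 54
Router | 61.80 | 125
Camera | 367.41 | 189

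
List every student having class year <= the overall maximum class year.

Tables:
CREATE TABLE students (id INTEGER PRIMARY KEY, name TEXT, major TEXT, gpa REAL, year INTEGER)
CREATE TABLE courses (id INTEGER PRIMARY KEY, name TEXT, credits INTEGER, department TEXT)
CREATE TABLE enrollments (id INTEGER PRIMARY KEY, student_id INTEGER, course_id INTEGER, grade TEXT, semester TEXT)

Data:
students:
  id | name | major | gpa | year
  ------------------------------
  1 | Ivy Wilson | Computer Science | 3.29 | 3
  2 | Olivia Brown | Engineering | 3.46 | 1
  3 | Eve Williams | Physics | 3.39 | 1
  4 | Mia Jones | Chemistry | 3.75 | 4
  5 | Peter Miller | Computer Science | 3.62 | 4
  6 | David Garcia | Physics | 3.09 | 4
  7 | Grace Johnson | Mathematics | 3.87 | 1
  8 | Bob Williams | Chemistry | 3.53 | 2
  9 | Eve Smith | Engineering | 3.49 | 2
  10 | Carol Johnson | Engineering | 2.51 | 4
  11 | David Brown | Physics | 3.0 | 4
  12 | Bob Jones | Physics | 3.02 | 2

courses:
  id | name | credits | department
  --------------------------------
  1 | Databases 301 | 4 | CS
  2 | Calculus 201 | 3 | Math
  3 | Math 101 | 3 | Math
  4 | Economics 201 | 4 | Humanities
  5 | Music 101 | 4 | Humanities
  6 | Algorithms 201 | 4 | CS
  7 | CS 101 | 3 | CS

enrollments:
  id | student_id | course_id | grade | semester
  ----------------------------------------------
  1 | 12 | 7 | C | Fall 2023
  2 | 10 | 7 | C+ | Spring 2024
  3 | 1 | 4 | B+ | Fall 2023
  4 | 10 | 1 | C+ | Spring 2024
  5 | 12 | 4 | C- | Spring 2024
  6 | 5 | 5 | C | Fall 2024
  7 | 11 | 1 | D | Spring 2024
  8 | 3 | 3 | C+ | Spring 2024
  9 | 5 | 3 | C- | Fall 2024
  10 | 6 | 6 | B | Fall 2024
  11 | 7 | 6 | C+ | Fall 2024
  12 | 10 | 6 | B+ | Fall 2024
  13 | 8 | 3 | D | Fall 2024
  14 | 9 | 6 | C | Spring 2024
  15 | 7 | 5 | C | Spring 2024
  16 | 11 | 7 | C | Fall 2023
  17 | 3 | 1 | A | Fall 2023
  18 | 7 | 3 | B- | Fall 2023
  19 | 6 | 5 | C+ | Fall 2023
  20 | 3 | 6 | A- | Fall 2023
SELECT name, year FROM students WHERE year <= (SELECT MAX(year) FROM students)

Execution result:
name | year
Ivy Wilson | 3
Olivia Brown | 1
Eve Williams | 1
Mia Jones | 4
Peter Miller | 4
David Garcia | 4
Grace Johnson | 1
Bob Williams | 2
Eve Smith | 2
Carol Johnson | 4
David Brown | 4
Bob Jones | 2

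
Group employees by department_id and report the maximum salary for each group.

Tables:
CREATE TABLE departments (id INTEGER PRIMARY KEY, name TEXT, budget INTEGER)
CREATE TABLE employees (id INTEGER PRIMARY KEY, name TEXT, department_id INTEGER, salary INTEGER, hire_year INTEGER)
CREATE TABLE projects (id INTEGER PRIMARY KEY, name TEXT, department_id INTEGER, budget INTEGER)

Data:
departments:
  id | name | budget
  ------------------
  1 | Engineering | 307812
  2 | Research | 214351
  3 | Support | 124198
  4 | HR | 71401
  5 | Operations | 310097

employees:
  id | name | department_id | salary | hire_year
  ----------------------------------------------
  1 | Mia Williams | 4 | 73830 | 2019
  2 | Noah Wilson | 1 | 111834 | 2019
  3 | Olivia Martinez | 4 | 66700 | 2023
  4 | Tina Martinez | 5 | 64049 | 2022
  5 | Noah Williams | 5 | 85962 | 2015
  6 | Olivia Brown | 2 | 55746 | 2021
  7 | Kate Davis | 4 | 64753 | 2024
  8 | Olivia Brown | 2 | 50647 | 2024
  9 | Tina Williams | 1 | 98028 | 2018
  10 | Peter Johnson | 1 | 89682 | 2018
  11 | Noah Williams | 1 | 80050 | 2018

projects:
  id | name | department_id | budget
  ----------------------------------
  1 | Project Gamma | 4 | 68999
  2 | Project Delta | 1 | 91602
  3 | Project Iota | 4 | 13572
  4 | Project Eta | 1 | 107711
SELECT department_id, MAX(salary) AS max_salary FROM employees GROUP BY department_id

Execution result:
department_id | max_salary
1 | 111834
2 | 55746
4 | 73830
5 | 85962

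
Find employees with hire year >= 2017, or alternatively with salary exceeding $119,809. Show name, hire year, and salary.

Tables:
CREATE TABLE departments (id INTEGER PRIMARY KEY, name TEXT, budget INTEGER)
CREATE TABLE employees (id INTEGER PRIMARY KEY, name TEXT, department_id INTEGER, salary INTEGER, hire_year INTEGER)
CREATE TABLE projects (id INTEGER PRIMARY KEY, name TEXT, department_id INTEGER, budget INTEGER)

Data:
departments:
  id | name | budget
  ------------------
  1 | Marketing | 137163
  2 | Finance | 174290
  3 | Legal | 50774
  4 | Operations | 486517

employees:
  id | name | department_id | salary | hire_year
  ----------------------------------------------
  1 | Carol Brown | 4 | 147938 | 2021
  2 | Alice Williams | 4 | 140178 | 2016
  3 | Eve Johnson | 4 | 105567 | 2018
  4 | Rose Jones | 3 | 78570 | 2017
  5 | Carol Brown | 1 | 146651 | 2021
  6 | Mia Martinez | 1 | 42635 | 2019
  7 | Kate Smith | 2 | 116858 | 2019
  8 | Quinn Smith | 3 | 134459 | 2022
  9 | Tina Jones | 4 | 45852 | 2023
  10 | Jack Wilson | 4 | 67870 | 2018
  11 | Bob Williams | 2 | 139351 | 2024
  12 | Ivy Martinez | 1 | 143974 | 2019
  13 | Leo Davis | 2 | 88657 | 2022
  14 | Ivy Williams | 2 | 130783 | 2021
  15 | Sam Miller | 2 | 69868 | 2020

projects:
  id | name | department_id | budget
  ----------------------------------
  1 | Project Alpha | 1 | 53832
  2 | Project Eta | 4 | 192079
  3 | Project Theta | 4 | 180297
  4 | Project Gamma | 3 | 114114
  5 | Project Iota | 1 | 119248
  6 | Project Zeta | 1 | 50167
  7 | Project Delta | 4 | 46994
SELECT name, hire_year, salary FROM employees WHERE hire_year >= 2017 OR salary > 119809

Execution result:
name | hire_year | salary
Carol Brown | 2021 | 147938
Alice Williams | 2016 | 140178
Eve Johnson | 2018 | 105567
Rose Jones | 2017 | 78570
Carol Brown | 2021 | 146651
Mia Martinez | 2019 | 42635
Kate Smith | 2019 | 116858
Quinn Smith | 2022 | 134459
Tina Jones | 2023 | 45852
Jack Wilson | 2018 | 67870
Bob Williams | 2024 | 139351
Ivy Martinez | 2019 | 143974
Leo Davis | 2022 | 88657
Ivy Williams | 2021 | 130783
Sam Miller | 2020 | 69868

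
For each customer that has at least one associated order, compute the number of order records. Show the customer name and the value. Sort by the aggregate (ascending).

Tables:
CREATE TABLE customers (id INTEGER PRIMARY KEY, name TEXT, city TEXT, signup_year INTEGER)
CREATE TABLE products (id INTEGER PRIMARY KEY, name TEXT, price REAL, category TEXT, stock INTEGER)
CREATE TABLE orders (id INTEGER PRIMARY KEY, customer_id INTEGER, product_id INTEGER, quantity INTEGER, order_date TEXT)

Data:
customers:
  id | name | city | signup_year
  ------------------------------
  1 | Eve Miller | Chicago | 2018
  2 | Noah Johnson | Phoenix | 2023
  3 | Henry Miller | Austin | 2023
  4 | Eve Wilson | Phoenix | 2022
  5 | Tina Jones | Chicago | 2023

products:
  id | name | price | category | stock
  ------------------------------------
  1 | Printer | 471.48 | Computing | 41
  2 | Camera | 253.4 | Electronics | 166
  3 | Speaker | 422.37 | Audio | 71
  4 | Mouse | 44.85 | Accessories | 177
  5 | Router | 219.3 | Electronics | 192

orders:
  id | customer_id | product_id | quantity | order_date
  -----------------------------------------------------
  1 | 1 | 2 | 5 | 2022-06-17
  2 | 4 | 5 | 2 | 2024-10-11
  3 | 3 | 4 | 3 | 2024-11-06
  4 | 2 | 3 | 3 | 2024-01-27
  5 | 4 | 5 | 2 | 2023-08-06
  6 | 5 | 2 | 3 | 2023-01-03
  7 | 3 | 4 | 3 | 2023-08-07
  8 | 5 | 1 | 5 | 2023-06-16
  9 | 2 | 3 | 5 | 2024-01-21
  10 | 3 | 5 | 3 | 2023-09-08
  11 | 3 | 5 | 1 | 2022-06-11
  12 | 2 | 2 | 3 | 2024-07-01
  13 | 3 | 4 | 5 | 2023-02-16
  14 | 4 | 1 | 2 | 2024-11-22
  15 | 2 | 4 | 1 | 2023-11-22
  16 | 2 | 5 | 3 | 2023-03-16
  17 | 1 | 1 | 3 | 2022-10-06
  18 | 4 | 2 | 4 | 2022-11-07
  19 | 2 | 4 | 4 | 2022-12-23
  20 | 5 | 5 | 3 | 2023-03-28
SELECT p.name, COUNT(*) AS n FROM orders c JOIN customers p ON c.customer_id = p.id GROUP BY p.id, p.name ORDER BY n ASC

Execution result:
name | n
Eve Miller | 2
Tina Jones | 3
Eve Wilson | 4
Henry Miller | 5
Noah Johnson | 6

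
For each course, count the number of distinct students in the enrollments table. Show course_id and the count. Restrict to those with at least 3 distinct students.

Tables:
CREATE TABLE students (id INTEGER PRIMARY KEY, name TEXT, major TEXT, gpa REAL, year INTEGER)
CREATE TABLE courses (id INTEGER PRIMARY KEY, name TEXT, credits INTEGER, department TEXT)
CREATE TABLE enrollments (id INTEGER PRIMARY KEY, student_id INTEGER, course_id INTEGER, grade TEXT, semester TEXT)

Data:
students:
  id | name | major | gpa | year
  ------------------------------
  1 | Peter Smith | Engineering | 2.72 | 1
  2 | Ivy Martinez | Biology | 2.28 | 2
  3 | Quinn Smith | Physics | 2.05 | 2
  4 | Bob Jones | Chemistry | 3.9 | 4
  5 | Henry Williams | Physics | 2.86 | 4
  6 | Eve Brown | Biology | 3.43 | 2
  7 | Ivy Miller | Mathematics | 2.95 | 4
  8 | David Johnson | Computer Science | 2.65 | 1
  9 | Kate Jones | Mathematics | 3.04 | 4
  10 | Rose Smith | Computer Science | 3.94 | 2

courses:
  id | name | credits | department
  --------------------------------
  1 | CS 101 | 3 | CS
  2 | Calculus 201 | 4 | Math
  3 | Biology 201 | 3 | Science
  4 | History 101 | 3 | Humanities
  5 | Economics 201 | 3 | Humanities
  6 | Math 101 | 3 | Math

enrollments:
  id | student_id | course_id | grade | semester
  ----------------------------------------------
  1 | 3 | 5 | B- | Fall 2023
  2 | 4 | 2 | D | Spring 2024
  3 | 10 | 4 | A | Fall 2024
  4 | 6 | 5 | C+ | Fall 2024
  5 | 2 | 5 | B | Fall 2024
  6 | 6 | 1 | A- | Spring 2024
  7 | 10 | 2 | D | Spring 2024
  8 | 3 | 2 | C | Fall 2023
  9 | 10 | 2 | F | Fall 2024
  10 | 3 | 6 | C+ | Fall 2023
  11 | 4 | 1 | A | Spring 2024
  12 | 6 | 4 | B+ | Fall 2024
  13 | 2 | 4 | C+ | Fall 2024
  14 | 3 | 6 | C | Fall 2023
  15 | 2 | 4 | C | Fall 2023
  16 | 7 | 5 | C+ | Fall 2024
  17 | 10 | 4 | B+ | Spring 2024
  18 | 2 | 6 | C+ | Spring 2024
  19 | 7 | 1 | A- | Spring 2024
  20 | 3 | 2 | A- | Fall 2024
SELECT course_id, COUNT(DISTINCT student_id) AS distinct_student_count FROM enrollments GROUP BY course_id HAVING COUNT(DISTINCT student_id) >= 3

Execution result:
course_id | distinct_student_count
1 | 3
2 | 3
4 | 3
5 | 4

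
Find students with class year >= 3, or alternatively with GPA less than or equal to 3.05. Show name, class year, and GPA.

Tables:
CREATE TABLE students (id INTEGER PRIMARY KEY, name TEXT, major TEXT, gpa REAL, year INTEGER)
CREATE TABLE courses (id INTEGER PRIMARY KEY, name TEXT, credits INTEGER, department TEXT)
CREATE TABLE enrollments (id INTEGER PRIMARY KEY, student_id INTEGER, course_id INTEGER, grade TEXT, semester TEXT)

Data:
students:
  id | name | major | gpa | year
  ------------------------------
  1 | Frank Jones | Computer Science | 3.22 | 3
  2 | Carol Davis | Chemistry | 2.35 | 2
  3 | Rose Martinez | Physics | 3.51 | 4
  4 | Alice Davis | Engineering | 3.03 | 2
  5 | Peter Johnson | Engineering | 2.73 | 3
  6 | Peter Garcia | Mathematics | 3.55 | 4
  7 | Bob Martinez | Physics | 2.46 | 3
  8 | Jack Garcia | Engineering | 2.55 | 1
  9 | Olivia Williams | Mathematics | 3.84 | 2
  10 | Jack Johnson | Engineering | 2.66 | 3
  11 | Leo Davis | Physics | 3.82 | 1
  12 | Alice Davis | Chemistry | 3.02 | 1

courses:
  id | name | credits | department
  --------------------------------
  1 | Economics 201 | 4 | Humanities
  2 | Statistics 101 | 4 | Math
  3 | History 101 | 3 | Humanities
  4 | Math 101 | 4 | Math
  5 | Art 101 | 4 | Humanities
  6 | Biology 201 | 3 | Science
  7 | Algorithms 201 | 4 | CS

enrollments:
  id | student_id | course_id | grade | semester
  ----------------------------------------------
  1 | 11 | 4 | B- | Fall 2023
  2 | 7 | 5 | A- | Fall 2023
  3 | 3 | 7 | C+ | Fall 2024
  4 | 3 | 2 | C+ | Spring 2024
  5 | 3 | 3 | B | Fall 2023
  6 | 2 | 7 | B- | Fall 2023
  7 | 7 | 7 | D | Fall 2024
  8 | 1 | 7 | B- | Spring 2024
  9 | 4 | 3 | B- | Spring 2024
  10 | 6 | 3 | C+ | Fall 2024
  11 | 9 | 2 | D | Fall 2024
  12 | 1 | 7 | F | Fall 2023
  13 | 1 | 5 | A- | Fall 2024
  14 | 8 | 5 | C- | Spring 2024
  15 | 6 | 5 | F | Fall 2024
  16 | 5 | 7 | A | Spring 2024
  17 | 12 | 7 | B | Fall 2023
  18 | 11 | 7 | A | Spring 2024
SELECT name, year, gpa FROM students WHERE year >= 3 OR gpa <= 3.05

Execution result:
name | year | gpa
Frank Jones | 3 | 3.22
Carol Davis | 2 | 2.35
Rose Martinez | 4 | 3.51
Alice Davis | 2 | 3.03
Peter Johnson | 3 | 2.73
Peter Garcia | 4 | 3.55
Bob Martinez | 3 | 2.46
Jack Garcia | 1 | 2.55
Jack Johnson | 3 | 2.66
Alice Davis | 1 | 3.02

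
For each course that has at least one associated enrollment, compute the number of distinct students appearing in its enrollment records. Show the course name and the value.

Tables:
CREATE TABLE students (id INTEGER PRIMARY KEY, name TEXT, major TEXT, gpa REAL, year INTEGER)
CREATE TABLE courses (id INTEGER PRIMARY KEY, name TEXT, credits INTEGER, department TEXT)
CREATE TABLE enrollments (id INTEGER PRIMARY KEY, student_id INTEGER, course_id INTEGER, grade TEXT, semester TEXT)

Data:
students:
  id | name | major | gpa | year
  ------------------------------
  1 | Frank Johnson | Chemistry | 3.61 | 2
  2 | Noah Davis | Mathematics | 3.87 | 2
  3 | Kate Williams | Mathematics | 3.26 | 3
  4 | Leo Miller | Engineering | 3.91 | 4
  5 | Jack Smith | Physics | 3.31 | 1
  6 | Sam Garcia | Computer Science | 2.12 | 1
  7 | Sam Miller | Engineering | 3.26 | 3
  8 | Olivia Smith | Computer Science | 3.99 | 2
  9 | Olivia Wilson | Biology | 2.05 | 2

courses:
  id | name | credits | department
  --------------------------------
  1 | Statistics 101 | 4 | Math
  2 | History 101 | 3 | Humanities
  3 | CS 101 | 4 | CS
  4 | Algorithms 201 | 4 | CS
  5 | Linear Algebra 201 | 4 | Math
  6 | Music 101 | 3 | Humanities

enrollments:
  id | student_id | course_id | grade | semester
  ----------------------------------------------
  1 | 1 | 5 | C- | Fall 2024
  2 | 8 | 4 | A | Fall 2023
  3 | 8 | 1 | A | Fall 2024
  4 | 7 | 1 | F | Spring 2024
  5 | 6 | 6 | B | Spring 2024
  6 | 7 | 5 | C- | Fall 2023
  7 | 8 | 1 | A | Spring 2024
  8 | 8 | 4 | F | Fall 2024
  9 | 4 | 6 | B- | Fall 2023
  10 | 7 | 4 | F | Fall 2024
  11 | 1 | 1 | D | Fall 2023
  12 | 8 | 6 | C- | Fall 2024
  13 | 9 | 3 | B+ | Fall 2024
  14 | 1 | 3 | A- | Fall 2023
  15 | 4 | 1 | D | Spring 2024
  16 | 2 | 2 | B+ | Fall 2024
SELECT p.name, COUNT(DISTINCT c.student_id) AS distinct_student_count FROM enrollments c JOIN courses p ON c.course_id = p.id GROUP BY p.id, p.name

Execution result:
name | distinct_student_count
Statistics 101 | 4
History 101 | 1
CS 101 | 2
Algorithms 201 | 2
Linear Algebra 201 | 2
Music 101 | 3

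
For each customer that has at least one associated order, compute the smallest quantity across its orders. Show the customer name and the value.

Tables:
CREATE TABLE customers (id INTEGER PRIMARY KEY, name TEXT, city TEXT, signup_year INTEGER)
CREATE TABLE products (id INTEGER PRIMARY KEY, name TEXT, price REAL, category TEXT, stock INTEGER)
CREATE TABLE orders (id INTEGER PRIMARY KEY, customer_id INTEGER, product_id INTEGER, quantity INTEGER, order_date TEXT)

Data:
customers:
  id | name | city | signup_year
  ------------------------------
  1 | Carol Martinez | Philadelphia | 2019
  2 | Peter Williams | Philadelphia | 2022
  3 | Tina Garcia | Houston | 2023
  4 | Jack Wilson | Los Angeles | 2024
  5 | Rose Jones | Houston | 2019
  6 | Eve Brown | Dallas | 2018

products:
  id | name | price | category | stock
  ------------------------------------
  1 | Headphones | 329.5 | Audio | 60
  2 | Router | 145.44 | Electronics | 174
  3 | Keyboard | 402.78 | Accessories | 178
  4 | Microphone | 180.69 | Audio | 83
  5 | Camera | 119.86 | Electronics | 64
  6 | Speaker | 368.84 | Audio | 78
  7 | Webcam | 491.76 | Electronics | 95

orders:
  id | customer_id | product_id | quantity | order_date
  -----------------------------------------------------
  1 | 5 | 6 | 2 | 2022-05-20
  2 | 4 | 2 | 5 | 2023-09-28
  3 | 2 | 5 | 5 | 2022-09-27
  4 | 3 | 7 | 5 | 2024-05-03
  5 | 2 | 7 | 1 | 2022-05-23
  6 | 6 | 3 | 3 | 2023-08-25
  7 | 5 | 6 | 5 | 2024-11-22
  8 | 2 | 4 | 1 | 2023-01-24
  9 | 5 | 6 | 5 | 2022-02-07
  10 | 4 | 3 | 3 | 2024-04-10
SELECT p.name, MIN(c.quantity) AS min_quantity FROM orders c JOIN customers p ON c.customer_id = p.id GROUP BY p.id, p.name

Execution result:
name | min_quantity
Peter Williams | 1
Tina Garcia | 5
Jack Wilson | 3
Rose Jones | 2
Eve Brown | 3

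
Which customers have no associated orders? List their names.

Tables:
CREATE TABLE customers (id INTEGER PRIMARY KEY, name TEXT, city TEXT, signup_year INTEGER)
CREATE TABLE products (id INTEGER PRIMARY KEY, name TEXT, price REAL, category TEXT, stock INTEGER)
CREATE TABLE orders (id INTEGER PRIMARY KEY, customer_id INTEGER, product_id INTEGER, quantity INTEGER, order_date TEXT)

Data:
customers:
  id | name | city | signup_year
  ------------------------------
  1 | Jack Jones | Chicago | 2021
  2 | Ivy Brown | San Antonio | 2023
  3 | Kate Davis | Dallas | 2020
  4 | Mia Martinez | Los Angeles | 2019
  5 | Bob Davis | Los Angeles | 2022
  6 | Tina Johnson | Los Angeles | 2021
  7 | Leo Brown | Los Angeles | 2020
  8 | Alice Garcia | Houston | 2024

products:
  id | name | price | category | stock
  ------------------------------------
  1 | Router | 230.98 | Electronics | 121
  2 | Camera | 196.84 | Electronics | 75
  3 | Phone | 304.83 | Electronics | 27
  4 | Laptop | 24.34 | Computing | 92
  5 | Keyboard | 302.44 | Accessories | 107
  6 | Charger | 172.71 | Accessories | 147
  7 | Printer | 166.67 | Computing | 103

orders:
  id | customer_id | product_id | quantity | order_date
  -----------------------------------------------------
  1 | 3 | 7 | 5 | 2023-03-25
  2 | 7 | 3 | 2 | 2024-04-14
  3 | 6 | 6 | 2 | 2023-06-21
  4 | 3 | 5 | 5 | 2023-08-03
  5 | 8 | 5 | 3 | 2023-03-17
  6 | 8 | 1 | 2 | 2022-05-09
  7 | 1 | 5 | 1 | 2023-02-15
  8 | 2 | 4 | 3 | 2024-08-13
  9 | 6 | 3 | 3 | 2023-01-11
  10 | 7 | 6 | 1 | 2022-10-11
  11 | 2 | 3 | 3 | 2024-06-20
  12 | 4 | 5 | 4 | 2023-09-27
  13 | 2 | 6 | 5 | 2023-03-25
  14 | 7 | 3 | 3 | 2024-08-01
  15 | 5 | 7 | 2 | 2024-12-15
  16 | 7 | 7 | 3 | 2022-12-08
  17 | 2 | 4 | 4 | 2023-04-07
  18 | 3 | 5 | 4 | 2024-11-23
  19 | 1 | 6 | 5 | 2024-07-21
SELECT p.name FROM customers p LEFT JOIN orders c ON c.customer_id = p.id WHERE c.id IS NULL

Execution result:
(no rows)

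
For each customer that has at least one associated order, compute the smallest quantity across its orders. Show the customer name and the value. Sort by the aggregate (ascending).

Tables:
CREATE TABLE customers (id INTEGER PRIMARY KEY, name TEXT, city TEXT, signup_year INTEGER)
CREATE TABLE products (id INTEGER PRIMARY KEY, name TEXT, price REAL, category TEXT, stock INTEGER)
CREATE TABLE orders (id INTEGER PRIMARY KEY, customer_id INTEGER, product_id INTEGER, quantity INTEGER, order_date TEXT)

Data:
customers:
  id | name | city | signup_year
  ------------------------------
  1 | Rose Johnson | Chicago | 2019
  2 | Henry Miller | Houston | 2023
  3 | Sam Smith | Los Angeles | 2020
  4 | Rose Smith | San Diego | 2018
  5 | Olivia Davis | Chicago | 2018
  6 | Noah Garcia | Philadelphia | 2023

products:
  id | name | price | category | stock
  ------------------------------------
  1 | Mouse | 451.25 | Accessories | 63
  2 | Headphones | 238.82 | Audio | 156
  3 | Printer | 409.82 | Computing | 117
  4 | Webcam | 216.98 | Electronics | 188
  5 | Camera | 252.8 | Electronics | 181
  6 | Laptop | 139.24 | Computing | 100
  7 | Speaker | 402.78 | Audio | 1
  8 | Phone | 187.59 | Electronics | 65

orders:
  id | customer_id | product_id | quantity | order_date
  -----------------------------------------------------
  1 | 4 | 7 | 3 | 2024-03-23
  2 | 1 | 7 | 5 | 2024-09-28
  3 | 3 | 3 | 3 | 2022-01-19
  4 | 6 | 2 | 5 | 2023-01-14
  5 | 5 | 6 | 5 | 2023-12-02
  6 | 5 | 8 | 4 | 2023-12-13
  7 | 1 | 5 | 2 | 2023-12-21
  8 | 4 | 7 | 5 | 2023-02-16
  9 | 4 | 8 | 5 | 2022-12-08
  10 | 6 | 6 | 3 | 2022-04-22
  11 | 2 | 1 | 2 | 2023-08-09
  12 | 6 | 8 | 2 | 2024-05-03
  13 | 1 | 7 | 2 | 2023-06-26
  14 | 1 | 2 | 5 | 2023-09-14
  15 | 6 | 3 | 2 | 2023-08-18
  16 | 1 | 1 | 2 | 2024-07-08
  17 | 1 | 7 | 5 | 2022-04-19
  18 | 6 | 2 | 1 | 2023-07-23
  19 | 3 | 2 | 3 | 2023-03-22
SELECT p.name, MIN(c.quantity) AS min_quantity FROM orders c JOIN customers p ON c.customer_id = p.id GROUP BY p.id, p.name ORDER BY min_quantity ASC

Execution result:
name | min_quantity
Noah Garcia | 1
Rose Johnson | 2
Henry Miller | 2
Sam Smith | 3
Rose Smith | 3
Olivia Davis | 4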